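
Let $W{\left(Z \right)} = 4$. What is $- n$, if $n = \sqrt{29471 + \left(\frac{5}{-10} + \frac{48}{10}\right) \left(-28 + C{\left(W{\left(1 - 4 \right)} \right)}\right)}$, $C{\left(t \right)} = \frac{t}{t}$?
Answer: $- \frac{\sqrt{2935490}}{10} \approx -171.33$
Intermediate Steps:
$C{\left(t \right)} = 1$
$n = \frac{\sqrt{2935490}}{10}$ ($n = \sqrt{29471 + \left(\frac{5}{-10} + \frac{48}{10}\right) \left(-28 + 1\right)} = \sqrt{29471 + \left(5 \left(- \frac{1}{10}\right) + 48 \cdot \frac{1}{10}\right) \left(-27\right)} = \sqrt{29471 + \left(- \frac{1}{2} + \frac{24}{5}\right) \left(-27\right)} = \sqrt{29471 + \frac{43}{10} \left(-27\right)} = \sqrt{29471 - \frac{1161}{10}} = \sqrt{\frac{293549}{10}} = \frac{\sqrt{2935490}}{10} \approx 171.33$)
$- n = - \frac{\sqrt{2935490}}{10}$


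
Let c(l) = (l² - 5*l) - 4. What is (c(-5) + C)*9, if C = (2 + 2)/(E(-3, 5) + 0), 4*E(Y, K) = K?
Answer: 2214/5 ≈ 442.80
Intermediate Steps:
E(Y, K) = K/4
c(l) = -4 + l² - 5*l
C = 16/5 (C = (2 + 2)/((¼)*5 + 0) = 4/(5/4 + 0) = 4/(5/4) = 4*(⅘) = 16/5 ≈ 3.2000)
(c(-5) + C)*9 = ((-4 + (-5)² - 5*(-5)) + 16/5)*9 = ((-4 + 25 + 25) + 16/5)*9 = (46 + 16/5)*9 = (246/5)*9 = 2214/5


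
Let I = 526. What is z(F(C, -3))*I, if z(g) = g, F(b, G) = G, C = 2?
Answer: -1578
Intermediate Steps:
z(F(C, -3))*I = -3*526 = -1578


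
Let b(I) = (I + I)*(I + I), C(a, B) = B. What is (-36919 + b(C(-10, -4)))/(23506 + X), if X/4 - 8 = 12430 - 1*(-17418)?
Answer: -7371/28586 ≈ -0.25785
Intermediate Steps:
X = 119424 (X = 32 + 4*(12430 - 1*(-17418)) = 32 + 4*(12430 + 17418) = 32 + 4*29848 = 32 + 119392 = 119424)
b(I) = 4*I**2 (b(I) = (2*I)*(2*I) = 4*I**2)
(-36919 + b(C(-10, -4)))/(23506 + X) = (-36919 + 4*(-4)**2)/(23506 + 119424) = (-36919 + 4*16)/142930 = (-36919 + 64)*(1/142930) = -36855*1/142930 = -7371/28586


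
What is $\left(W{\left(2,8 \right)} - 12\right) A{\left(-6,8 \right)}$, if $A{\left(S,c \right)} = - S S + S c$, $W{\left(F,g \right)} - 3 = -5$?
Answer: $1176$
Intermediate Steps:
$W{\left(F,g \right)} = -2$ ($W{\left(F,g \right)} = 3 - 5 = -2$)
$A{\left(S,c \right)} = - S^{2} + S c$
$\left(W{\left(2,8 \right)} - 12\right) A{\left(-6,8 \right)} = \left(-2 - 12\right) \left(- 6 \left(8 - -6\right)\right) = - 14 \left(- 6 \left(8 + 6\right)\right) = - 14 \left(\left(-6\right) 14\right) = \left(-14\right) \left(-84\right) = 1176$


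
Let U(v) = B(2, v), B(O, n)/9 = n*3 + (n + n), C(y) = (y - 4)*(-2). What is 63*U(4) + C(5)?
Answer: 11338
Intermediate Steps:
C(y) = 8 - 2*y (C(y) = (-4 + y)*(-2) = 8 - 2*y)
B(O, n) = 45*n (B(O, n) = 9*(n*3 + (n + n)) = 9*(3*n + 2*n) = 9*(5*n) = 45*n)
U(v) = 45*v
63*U(4) + C(5) = 63*(45*4) + (8 - 2*5) = 63*180 + (8 - 10) = 11340 - 2 = 11338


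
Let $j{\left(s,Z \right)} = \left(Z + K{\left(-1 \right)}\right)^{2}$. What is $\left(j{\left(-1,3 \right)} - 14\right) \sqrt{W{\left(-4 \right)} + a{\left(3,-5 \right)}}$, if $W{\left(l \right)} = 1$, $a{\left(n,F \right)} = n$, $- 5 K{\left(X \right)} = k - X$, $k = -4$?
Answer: $- \frac{52}{25} \approx -2.08$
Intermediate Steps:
$K{\left(X \right)} = \frac{4}{5} + \frac{X}{5}$ ($K{\left(X \right)} = - \frac{-4 - X}{5} = \frac{4}{5} + \frac{X}{5}$)
$j{\left(s,Z \right)} = \left(\frac{3}{5} + Z\right)^{2}$ ($j{\left(s,Z \right)} = \left(Z + \left(\frac{4}{5} + \frac{1}{5} \left(-1\right)\right)\right)^{2} = \left(Z + \left(\frac{4}{5} - \frac{1}{5}\right)\right)^{2} = \left(Z + \frac{3}{5}\right)^{2} = \left(\frac{3}{5} + Z\right)^{2}$)
$\left(j{\left(-1,3 \right)} - 14\right) \sqrt{W{\left(-4 \right)} + a{\left(3,-5 \right)}} = \left(\frac{\left(3 + 5 \cdot 3\right)^{2}}{25} - 14\right) \sqrt{1 + 3} = \left(\frac{\left(3 + 15\right)^{2}}{25} - 14\right) \sqrt{4} = \left(\frac{18^{2}}{25} - 14\right) 2 = \left(\frac{1}{25} \cdot 324 - 14\right) 2 = \left(\frac{324}{25} - 14\right) 2 = \left(- \frac{26}{25}\right) 2 = - \frac{52}{25}$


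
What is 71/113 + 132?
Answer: 14987/113 ≈ 132.63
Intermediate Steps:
71/113 + 132 = 14987/113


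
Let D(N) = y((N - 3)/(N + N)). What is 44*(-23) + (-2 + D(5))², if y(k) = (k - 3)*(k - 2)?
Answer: -626724/625 ≈ -1002.8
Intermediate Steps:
y(k) = (-3 + k)*(-2 + k)
D(N) = 6 - 5*(-3 + N)/(2*N) + (-3 + N)²/(4*N²) (D(N) = 6 + ((N - 3)/(N + N))² - 5*(N - 3)/(N + N) = 6 + ((-3 + N)/((2*N)))² - 5*(-3 + N)/(2*N) = 6 + ((-3 + N)*(1/(2*N)))² - 5*(-3 + N)*1/(2*N) = 6 + ((-3 + N)/(2*N))² - 5*(-3 + N)/(2*N) = 6 + (-3 + N)²/(4*N²) - 5*(-3 + N)/(2*N) = 6 - 5*(-3 + N)/(2*N) + (-3 + N)²/(4*N²))
44*(-23) + (-2 + D(5))² = 44*(-23) + (-2 + (15/4 + 6/5 + (9/4)/5²))² = -1012 + (-2 + (15/4 + 6*(⅕) + (9/4)*(1/25)))² = -1012 + (-2 + (15/4 + 6/5 + 9/100))² = -1012 + (-2 + 126/25)² = -1012 + (76/25)² = -1012 + 5776/625 = -626724/625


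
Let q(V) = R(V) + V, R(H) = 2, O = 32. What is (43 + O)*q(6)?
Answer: 600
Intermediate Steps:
q(V) = 2 + V
(43 + O)*q(6) = (43 + 32)*(2 + 6) = 75*8 = 600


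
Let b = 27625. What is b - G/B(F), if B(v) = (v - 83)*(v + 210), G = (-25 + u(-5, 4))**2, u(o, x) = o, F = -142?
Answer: 469626/17 ≈ 27625.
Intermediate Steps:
G = 900 (G = (-25 - 5)**2 = (-30)**2 = 900)
B(v) = (-83 + v)*(210 + v)
b - G/B(F) = 27625 - 900/(-17430 + (-142)**2 + 127*(-142)) = 27625 - 900/(-17430 + 20164 - 18034) = 27625 - 900/(-15300) = 27625 - 900*(-1)/15300 = 27625 - 1*(-1/17) = 27625 + 1/17 = 469626/17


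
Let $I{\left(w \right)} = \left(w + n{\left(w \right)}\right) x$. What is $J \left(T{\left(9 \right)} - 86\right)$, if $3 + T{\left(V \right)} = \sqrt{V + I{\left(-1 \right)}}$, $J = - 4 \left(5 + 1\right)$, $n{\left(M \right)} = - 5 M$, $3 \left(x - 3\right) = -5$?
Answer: $2136 - 8 \sqrt{129} \approx 2045.1$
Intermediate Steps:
$x = \frac{4}{3}$ ($x = 3 + \frac{1}{3} \left(-5\right) = 3 - \frac{5}{3} = \frac{4}{3} \approx 1.3333$)
$J = -24$ ($J = \left(-4\right) 6 = -24$)
$I{\left(w \right)} = - \frac{16 w}{3}$ ($I{\left(w \right)} = \left(w - 5 w\right) \frac{4}{3} = - 4 w \frac{4}{3} = - \frac{16 w}{3}$)
$T{\left(V \right)} = -3 + \sqrt{\frac{16}{3} + V}$ ($T{\left(V \right)} = -3 + \sqrt{V - - \frac{16}{3}} = -3 + \sqrt{V + \frac{16}{3}} = -3 + \sqrt{\frac{16}{3} + V}$)
$J \left(T{\left(9 \right)} - 86\right) = - 24 \left(\left(-3 + \frac{\sqrt{48 + 9 \cdot 9}}{3}\right) - 86\right) = - 24 \left(\left(-3 + \frac{\sqrt{48 + 81}}{3}\right) - 86\right) = - 24 \left(\left(-3 + \frac{\sqrt{129}}{3}\right) - 86\right) = - 24 \left(-89 + \frac{\sqrt{129}}{3}\right) = 2136 - 8 \sqrt{129}$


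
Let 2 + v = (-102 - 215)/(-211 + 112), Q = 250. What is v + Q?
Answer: 24869/99 ≈ 251.20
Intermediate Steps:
v = 119/99 (v = -2 + (-102 - 215)/(-211 + 112) = -2 - 317/(-99) = -2 - 317*(-1/99) = -2 + 317/99 = 119/99 ≈ 1.2020)
v + Q = 119/99 + 250 = 24869/99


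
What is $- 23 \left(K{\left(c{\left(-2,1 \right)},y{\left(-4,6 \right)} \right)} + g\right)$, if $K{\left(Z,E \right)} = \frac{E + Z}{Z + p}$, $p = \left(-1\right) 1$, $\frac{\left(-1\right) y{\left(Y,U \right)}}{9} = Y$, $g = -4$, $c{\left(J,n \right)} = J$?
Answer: $\frac{1058}{3} \approx 352.67$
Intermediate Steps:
$y{\left(Y,U \right)} = - 9 Y$
$p = -1$
$K{\left(Z,E \right)} = \frac{E + Z}{-1 + Z}$ ($K{\left(Z,E \right)} = \frac{E + Z}{Z - 1} = \frac{E + Z}{-1 + Z}$)
$- 23 \left(K{\left(c{\left(-2,1 \right)},y{\left(-4,6 \right)} \right)} + g\right) = - 23 \left(\frac{\left(-9\right) \left(-4\right) - 2}{-1 - 2} - 4\right) = - 23 \left(\frac{36 - 2}{-3} - 4\right) = - 23 \left(\left(- \frac{1}{3}\right) 34 - 4\right) = - 23 \left(- \frac{34}{3} - 4\right) = \left(-23\right) \left(- \frac{46}{3}\right) = \frac{1058}{3}$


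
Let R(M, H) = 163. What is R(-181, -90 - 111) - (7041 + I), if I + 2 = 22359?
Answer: -29235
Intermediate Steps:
I = 22357 (I = -2 + 22359 = 22357)
R(-181, -90 - 111) - (7041 + I) = 163 - (7041 + 22357) = 163 - 1*29398 = 163 - 29398 = -29235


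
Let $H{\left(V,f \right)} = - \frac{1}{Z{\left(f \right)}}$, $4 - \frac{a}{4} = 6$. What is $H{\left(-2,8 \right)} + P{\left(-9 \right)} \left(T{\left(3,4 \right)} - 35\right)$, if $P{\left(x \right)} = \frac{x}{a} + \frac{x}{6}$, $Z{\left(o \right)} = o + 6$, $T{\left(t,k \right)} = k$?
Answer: $\frac{647}{56} \approx 11.554$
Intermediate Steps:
$a = -8$ ($a = 16 - 24 = -8$)
$Z{\left(o \right)} = 6 + o$
$P{\left(x \right)} = \frac{x}{24}$ ($P{\left(x \right)} = \frac{x}{-8} + \frac{x}{6} = x \left(- \frac{1}{8}\right) + x \frac{1}{6} = - \frac{x}{8} + \frac{x}{6} = \frac{x}{24}$)
$H{\left(V,f \right)} = - \frac{1}{6 + f}$
$H{\left(-2,8 \right)} + P{\left(-9 \right)} \left(T{\left(3,4 \right)} - 35\right) = - \frac{1}{6 + 8} + \frac{1}{24} \left(-9\right) \left(4 - 35\right) = - \frac{1}{14} - \frac{3 \left(4 - 35\right)}{8} = \left(-1\right) \frac{1}{14} - - \frac{93}{8} = - \frac{1}{14} + \frac{93}{8} = \frac{647}{56}$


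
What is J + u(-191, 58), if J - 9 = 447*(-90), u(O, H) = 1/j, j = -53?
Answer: -2131714/53 ≈ -40221.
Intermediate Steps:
u(O, H) = -1/53 (u(O, H) = 1/(-53) = -1/53)
J = -40221 (J = 9 + 447*(-90) = 9 - 40230 = -40221)
J + u(-191, 58) = -40221 - 1/53 = -2131714/53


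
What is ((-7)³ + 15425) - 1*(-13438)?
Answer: 28520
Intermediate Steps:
((-7)³ + 15425) - 1*(-13438) = (-343 + 15425) + 13438 = 15082 + 13438 = 28520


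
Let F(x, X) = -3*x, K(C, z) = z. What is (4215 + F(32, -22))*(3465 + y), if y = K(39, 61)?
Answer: 14523594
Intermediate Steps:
y = 61
(4215 + F(32, -22))*(3465 + y) = (4215 - 3*32)*(3465 + 61) = (4215 - 96)*3526 = 4119*3526 = 14523594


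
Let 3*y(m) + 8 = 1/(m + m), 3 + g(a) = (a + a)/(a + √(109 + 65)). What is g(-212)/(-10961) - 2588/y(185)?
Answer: 64076957526559/66002373965 - 212*√174/245361985 ≈ 970.83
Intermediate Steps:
g(a) = -3 + 2*a/(a + √174) (g(a) = -3 + (a + a)/(a + √(109 + 65)) = -3 + (2*a)/(a + √174) = -3 + 2*a/(a + √174))
y(m) = -8/3 + 1/(6*m) (y(m) = -8/3 + 1/(3*(m + m)) = -8/3 + 1/(3*((2*m))) = -8/3 + (1/(2*m))/3 = -8/3 + 1/(6*m))
g(-212)/(-10961) - 2588/y(185) = ((-1*(-212) - 3*√174)/(-212 + √174))/(-10961) - 2588*1110/(1 - 16*185) = ((212 - 3*√174)/(-212 + √174))*(-1/10961) - 2588*1110/(1 - 2960) = -(212 - 3*√174)/(10961*(-212 + √174)) - 2588/((⅙)*(1/185)*(-2959)) = -(212 - 3*√174)/(10961*(-212 + √174)) - 2588/(-2959/1110) = -(212 - 3*√174)/(10961*(-212 + √174)) - 2588*(-1110/2959) = -(212 - 3*√174)/(10961*(-212 + √174)) + 2872680/2959 = 2872680/2959 - (212 - 3*√174)/(10961*(-212 + √174))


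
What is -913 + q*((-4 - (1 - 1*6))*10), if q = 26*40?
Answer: 9487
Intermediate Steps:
q = 1040
-913 + q*((-4 - (1 - 1*6))*10) = -913 + 1040*((-4 - (1 - 1*6))*10) = -913 + 1040*((-4 - (1 - 6))*10) = -913 + 1040*((-4 - 1*(-5))*10) = -913 + 1040*((-4 + 5)*10) = -913 + 1040*(1*10) = -913 + 1040*10 = -913 + 10400 = 9487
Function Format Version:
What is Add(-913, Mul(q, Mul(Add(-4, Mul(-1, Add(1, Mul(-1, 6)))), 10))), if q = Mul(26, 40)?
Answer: 9487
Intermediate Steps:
q = 1040
Add(-913, Mul(q, Mul(Add(-4, Mul(-1, Add(1, Mul(-1, 6)))), 10))) = Add(-913, Mul(1040, Mul(Add(-4, Mul(-1, Add(1, Mul(-1, 6)))), 10))) = Add(-913, Mul(1040, Mul(Add(-4, Mul(-1, Add(1, -6))), 10))) = Add(-913, Mul(1040, Mul(Add(-4, Mul(-1, -5)), 10))) = Add(-913, Mul(1040, Mul(Add(-4, 5), 10))) = Add(-913, Mul(1040, Mul(1, 10))) = Add(-913, Mul(1040, 10)) = Add(-913, 10400) = 9487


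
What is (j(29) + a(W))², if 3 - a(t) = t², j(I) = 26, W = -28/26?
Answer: 22137025/28561 ≈ 775.08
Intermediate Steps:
W = -14/13 (W = -28*1/26 = -14/13 ≈ -1.0769)
a(t) = 3 - t²
(j(29) + a(W))² = (26 + (3 - (-14/13)²))² = (26 + (3 - 1*196/169))² = (26 + (3 - 196/169))² = (26 + 311/169)² = (4705/169)² = 22137025/28561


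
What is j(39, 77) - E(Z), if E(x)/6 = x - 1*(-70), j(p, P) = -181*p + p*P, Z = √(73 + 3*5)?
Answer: -4476 - 12*√22 ≈ -4532.3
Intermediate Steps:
Z = 2*√22 (Z = √(73 + 15) = √88 = 2*√22 ≈ 9.3808)
j(p, P) = -181*p + P*p
E(x) = 420 + 6*x (E(x) = 6*(x - 1*(-70)) = 6*(x + 70) = 6*(70 + x) = 420 + 6*x)
j(39, 77) - E(Z) = 39*(-181 + 77) - (420 + 6*(2*√22)) = 39*(-104) - (420 + 12*√22) = -4056 + (-420 - 12*√22) = -4476 - 12*√22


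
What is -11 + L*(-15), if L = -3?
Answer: 34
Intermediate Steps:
-11 + L*(-15) = -11 - 3*(-15) = -11 + 45 = 34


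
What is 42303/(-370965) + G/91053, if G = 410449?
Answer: 49470132742/11259158715 ≈ 4.3938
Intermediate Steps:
42303/(-370965) + G/91053 = 42303/(-370965) + 410449/91053 = 42303*(-1/370965) + 410449*(1/91053) = -14101/123655 + 410449/91053 = 49470132742/11259158715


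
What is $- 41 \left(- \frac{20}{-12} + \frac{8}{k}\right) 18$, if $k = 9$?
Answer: $-1886$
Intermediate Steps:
$- 41 \left(- \frac{20}{-12} + \frac{8}{k}\right) 18 = - 41 \left(- \frac{20}{-12} + \frac{8}{9}\right) 18 = - 41 \left(\left(-20\right) \left(- \frac{1}{12}\right) + 8 \cdot \frac{1}{9}\right) 18 = - 41 \left(\frac{5}{3} + \frac{8}{9}\right) 18 = \left(-41\right) \frac{23}{9} \cdot 18 = \left(- \frac{943}{9}\right) 18 = -1886$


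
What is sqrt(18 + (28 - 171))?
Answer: 5*I*sqrt(5) ≈ 11.18*I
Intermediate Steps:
sqrt(18 + (28 - 171)) = sqrt(18 - 143) = sqrt(-125) = 5*I*sqrt(5)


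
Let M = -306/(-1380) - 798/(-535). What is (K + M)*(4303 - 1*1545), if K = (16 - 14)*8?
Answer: 120228115/2461 ≈ 48853.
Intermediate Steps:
K = 16 (K = 2*8 = 16)
M = 8433/4922 (M = -306*(-1/1380) - 798*(-1/535) = 51/230 + 798/535 = 8433/4922 ≈ 1.7133)
(K + M)*(4303 - 1*1545) = (16 + 8433/4922)*(4303 - 1*1545) = 87185*(4303 - 1545)/4922 = (87185/4922)*2758 = 120228115/2461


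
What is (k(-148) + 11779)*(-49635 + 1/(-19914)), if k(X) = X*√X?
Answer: -11642733354589/19914 + 146287845868*I*√37/9957 ≈ -5.8465e+8 + 8.9368e+7*I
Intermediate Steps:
k(X) = X^(3/2)
(k(-148) + 11779)*(-49635 + 1/(-19914)) = ((-148)^(3/2) + 11779)*(-49635 + 1/(-19914)) = (-296*I*√37 + 11779)*(-49635 - 1/19914) = (11779 - 296*I*√37)*(-988431391/19914) = -11642733354589/19914 + 146287845868*I*√37/9957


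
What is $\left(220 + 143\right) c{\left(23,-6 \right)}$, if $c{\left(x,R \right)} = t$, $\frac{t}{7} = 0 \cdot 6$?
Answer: $0$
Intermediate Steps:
$t = 0$ ($t = 7 \cdot 0 \cdot 6 = 7 \cdot 0 = 0$)
$c{\left(x,R \right)} = 0$
$\left(220 + 143\right) c{\left(23,-6 \right)} = \left(220 + 143\right) 0 = 363 \cdot 0 = 0$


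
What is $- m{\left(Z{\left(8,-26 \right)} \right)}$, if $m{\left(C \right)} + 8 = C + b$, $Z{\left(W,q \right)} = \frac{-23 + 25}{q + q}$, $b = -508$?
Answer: $\frac{13417}{26} \approx 516.04$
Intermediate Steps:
$Z{\left(W,q \right)} = \frac{1}{q}$ ($Z{\left(W,q \right)} = \frac{2}{2 q} = 2 \frac{1}{2 q} = \frac{1}{q}$)
$m{\left(C \right)} = -516 + C$ ($m{\left(C \right)} = -8 + \left(C - 508\right) = -8 + \left(-508 + C\right) = -516 + C$)
$- m{\left(Z{\left(8,-26 \right)} \right)} = - (-516 + \frac{1}{-26}) = - (-516 - \frac{1}{26}) = \left(-1\right) \left(- \frac{13417}{26}\right) = \frac{13417}{26}$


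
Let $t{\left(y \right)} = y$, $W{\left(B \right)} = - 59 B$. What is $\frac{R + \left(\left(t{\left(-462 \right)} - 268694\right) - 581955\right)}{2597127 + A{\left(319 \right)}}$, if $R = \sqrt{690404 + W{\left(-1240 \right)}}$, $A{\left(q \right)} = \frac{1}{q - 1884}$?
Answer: $- \frac{1331988715}{4064503754} + \frac{1565 \sqrt{190891}}{2032251877} \approx -0.32738$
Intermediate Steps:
$A{\left(q \right)} = \frac{1}{-1884 + q}$
$R = 2 \sqrt{190891}$ ($R = \sqrt{690404 - -73160} = \sqrt{690404 + 73160} = \sqrt{763564} = 2 \sqrt{190891} \approx 873.82$)
$\frac{R + \left(\left(t{\left(-462 \right)} - 268694\right) - 581955\right)}{2597127 + A{\left(319 \right)}} = \frac{2 \sqrt{190891} - 851111}{2597127 + \frac{1}{-1884 + 319}} = \frac{2 \sqrt{190891} - 851111}{2597127 + \frac{1}{-1565}} = \frac{2 \sqrt{190891} - 851111}{2597127 - \frac{1}{1565}} = \frac{-851111 + 2 \sqrt{190891}}{\frac{4064503754}{1565}} = \left(-851111 + 2 \sqrt{190891}\right) \frac{1565}{4064503754} = - \frac{1331988715}{4064503754} + \frac{1565 \sqrt{190891}}{2032251877}$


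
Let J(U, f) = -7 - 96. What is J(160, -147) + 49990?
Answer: 49887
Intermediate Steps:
J(U, f) = -103
J(160, -147) + 49990 = -103 + 49990 = 49887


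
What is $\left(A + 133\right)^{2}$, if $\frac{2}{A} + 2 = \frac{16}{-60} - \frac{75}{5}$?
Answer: $\frac{1184529889}{67081} \approx 17658.0$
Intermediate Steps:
$A = - \frac{30}{259}$ ($A = \frac{2}{-2 + \left(\frac{16}{-60} - \frac{75}{5}\right)} = \frac{2}{-2 + \left(16 \left(- \frac{1}{60}\right) - 15\right)} = \frac{2}{-2 - \frac{229}{15}} = \frac{2}{- \frac{259}{15}} = 2 \left(- \frac{15}{259}\right) = - \frac{30}{259} \approx -0.11583$)
$\left(A + 133\right)^{2} = \left(- \frac{30}{259} + 133\right)^{2} = \left(\frac{34417}{259}\right)^{2} = \frac{1184529889}{67081}$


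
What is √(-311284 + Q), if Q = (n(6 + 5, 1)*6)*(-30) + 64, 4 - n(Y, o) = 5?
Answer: 144*I*√15 ≈ 557.71*I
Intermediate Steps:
n(Y, o) = -1 (n(Y, o) = 4 - 1*5 = 4 - 5 = -1)
Q = 244 (Q = -1*6*(-30) + 64 = -6*(-30) + 64 = 180 + 64 = 244)
√(-311284 + Q) = √(-311284 + 244) = √(-311040) = 144*I*√15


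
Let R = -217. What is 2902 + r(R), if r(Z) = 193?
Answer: 3095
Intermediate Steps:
2902 + r(R) = 2902 + 193 = 3095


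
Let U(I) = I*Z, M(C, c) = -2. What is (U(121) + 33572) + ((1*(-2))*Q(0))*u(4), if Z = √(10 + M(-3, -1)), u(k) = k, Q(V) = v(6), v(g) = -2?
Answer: 33588 + 242*√2 ≈ 33930.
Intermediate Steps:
Q(V) = -2
Z = 2*√2 (Z = √(10 - 2) = √8 = 2*√2 ≈ 2.8284)
U(I) = 2*I*√2 (U(I) = I*(2*√2) = 2*I*√2)
(U(121) + 33572) + ((1*(-2))*Q(0))*u(4) = (2*121*√2 + 33572) + ((1*(-2))*(-2))*4 = (242*√2 + 33572) - 2*(-2)*4 = (33572 + 242*√2) + 4*4 = (33572 + 242*√2) + 16 = 33588 + 242*√2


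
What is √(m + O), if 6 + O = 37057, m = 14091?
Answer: √51142 ≈ 226.15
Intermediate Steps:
O = 37051 (O = -6 + 37057 = 37051)
√(m + O) = √(14091 + 37051) = √51142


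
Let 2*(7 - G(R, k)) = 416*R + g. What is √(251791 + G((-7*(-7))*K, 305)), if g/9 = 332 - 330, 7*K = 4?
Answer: √245965 ≈ 495.95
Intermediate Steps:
K = 4/7 (K = (⅐)*4 = 4/7 ≈ 0.57143)
g = 18 (g = 9*(332 - 330) = 9*2 = 18)
G(R, k) = -2 - 208*R (G(R, k) = 7 - (416*R + 18)/2 = 7 - (18 + 416*R)/2 = 7 + (-9 - 208*R) = -2 - 208*R)
√(251791 + G((-7*(-7))*K, 305)) = √(251791 + (-2 - 208*(-7*(-7))*4/7)) = √(251791 + (-2 - 10192*4/7)) = √(251791 + (-2 - 208*28)) = √(251791 + (-2 - 5824)) = √(251791 - 5826) = √245965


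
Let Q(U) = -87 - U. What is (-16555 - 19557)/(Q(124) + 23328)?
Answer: -36112/23117 ≈ -1.5621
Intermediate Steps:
(-16555 - 19557)/(Q(124) + 23328) = (-16555 - 19557)/((-87 - 1*124) + 23328) = -36112/((-87 - 124) + 23328) = -36112/(-211 + 23328) = -36112/23117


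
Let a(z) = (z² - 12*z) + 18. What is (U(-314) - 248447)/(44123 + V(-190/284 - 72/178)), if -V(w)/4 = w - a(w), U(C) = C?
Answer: -9932967276121/1767108827582 ≈ -5.6210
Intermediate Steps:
a(z) = 18 + z² - 12*z
V(w) = 72 - 52*w + 4*w² (V(w) = -4*(w - (18 + w² - 12*w)) = -4*(w + (-18 - w² + 12*w)) = -4*(-18 - w² + 13*w) = 72 - 52*w + 4*w²)
(U(-314) - 248447)/(44123 + V(-190/284 - 72/178)) = (-314 - 248447)/(44123 + (72 - 52*(-190/284 - 72/178) + 4*(-190/284 - 72/178)²)) = -248761/(44123 + (72 - 52*(-190*1/284 - 72*1/178) + 4*(-190*1/284 - 72*1/178)²)) = -248761/(44123 + (72 - 52*(-95/142 - 36/89) + 4*(-95/142 - 36/89)²)) = -248761/(44123 + (72 - 52*(-13567/12638) + 4*(-13567/12638)²)) = -248761/(44123 + (72 + 352742/6319 + 4*(184063489/159719044))) = -248761/(44123 + (72 + 352742/6319 + 184063489/39929761)) = -248761/(44123 + 5287982979/39929761) = -248761/1767108827582/39929761 = -248761*39929761/1767108827582 = -9932967276121/1767108827582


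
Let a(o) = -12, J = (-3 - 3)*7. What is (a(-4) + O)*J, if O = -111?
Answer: 5166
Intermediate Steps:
J = -42 (J = -6*7 = -42)
(a(-4) + O)*J = (-12 - 111)*(-42) = -123*(-42) = 5166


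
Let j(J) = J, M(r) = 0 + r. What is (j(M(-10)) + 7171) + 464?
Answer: 7625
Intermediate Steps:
M(r) = r
(j(M(-10)) + 7171) + 464 = (-10 + 7171) + 464 = 7161 + 464 = 7625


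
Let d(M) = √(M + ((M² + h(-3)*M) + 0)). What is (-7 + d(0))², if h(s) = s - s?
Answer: 49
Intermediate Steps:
h(s) = 0
d(M) = √(M + M²) (d(M) = √(M + ((M² + 0*M) + 0)) = √(M + ((M² + 0) + 0)) = √(M + (M² + 0)) = √(M + M²))
(-7 + d(0))² = (-7 + √(0*(1 + 0)))² = (-7 + √(0*1))² = (-7 + √0)² = (-7 + 0)² = (-7)² = 49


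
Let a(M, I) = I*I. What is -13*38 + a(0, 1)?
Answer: -493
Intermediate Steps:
a(M, I) = I**2
-13*38 + a(0, 1) = -13*38 + 1**2 = -494 + 1 = -493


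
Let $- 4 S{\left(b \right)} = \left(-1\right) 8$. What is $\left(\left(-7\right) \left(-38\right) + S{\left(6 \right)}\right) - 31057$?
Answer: $-30789$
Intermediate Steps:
$S{\left(b \right)} = 2$ ($S{\left(b \right)} = - \frac{\left(-1\right) 8}{4} = \left(- \frac{1}{4}\right) \left(-8\right) = 2$)
$\left(\left(-7\right) \left(-38\right) + S{\left(6 \right)}\right) - 31057 = \left(\left(-7\right) \left(-38\right) + 2\right) - 31057 = \left(266 + 2\right) - 31057 = 268 - 31057 = -30789$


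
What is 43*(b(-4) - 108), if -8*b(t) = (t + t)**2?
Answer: -4988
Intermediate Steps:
b(t) = -t**2/2 (b(t) = -(t + t)**2/8 = -4*t**2/8 = -t**2/2)
43*(b(-4) - 108) = 43*(-1/2*(-4)**2 - 108) = 43*(-1/2*16 - 108) = 43*(-8 - 108) = 43*(-116) = -4988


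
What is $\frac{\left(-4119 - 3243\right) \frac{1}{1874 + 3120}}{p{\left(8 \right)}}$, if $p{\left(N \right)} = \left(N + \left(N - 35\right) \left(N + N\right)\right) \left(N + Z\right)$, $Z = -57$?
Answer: $- \frac{3681}{51877672} \approx -7.0955 \cdot 10^{-5}$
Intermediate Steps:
$p{\left(N \right)} = \left(-57 + N\right) \left(N + 2 N \left(-35 + N\right)\right)$ ($p{\left(N \right)} = \left(N + \left(N - 35\right) \left(N + N\right)\right) \left(N - 57\right) = \left(N + \left(-35 + N\right) 2 N\right) \left(-57 + N\right) = \left(N + 2 N \left(-35 + N\right)\right) \left(-57 + N\right) = \left(-57 + N\right) \left(N + 2 N \left(-35 + N\right)\right)$)
$\frac{\left(-4119 - 3243\right) \frac{1}{1874 + 3120}}{p{\left(8 \right)}} = \frac{\left(-4119 - 3243\right) \frac{1}{1874 + 3120}}{8 \left(3933 - 1464 + 2 \cdot 8^{2}\right)} = \frac{\left(-7362\right) \frac{1}{4994}}{8 \left(3933 - 1464 + 2 \cdot 64\right)} = \frac{\left(-7362\right) \frac{1}{4994}}{8 \left(3933 - 1464 + 128\right)} = - \frac{3681}{2497 \cdot 8 \cdot 2597} = - \frac{3681}{2497 \cdot 20776} = \left(- \frac{3681}{2497}\right) \frac{1}{20776} = - \frac{3681}{51877672}$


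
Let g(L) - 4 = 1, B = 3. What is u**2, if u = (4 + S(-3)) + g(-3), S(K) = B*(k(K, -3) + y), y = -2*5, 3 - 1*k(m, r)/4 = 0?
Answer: 225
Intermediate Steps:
k(m, r) = 12 (k(m, r) = 12 - 4*0 = 12 + 0 = 12)
y = -10
g(L) = 5 (g(L) = 4 + 1 = 5)
S(K) = 6 (S(K) = 3*(12 - 10) = 3*2 = 6)
u = 15 (u = (4 + 6) + 5 = 10 + 5 = 15)
u**2 = 15**2 = 225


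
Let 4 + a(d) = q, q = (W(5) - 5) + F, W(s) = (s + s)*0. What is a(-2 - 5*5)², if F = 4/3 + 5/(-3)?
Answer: 784/9 ≈ 87.111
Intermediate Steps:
W(s) = 0 (W(s) = (2*s)*0 = 0)
F = -⅓ (F = 4*(⅓) + 5*(-⅓) = 4/3 - 5/3 = -⅓ ≈ -0.33333)
q = -16/3 (q = (0 - 5) - ⅓ = -5 - ⅓ = -16/3 ≈ -5.3333)
a(d) = -28/3 (a(d) = -4 - 16/3 = -28/3)
a(-2 - 5*5)² = (-28/3)² = 784/9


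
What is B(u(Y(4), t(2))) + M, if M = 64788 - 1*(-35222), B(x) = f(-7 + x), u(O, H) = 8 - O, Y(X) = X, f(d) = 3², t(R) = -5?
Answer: 100019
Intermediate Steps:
f(d) = 9
B(x) = 9
M = 100010 (M = 64788 + 35222 = 100010)
B(u(Y(4), t(2))) + M = 9 + 100010 = 100019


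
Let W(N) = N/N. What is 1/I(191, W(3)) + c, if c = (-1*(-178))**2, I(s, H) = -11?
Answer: 348523/11 ≈ 31684.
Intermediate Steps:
W(N) = 1
c = 31684 (c = 178**2 = 31684)
1/I(191, W(3)) + c = 1/(-11) + 31684 = -1/11 + 31684 = 348523/11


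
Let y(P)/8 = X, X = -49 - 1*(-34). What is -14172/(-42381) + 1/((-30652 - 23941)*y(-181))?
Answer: 3438632663/10283137480 ≈ 0.33440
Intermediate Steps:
X = -15 (X = -49 + 34 = -15)
y(P) = -120 (y(P) = 8*(-15) = -120)
-14172/(-42381) + 1/((-30652 - 23941)*y(-181)) = -14172/(-42381) + 1/(-30652 - 23941*(-120)) = -14172*(-1/42381) - 1/120/(-54593) = 4724/14127 - 1/54593*(-1/120) = 4724/14127 + 1/6551160 = 3438632663/10283137480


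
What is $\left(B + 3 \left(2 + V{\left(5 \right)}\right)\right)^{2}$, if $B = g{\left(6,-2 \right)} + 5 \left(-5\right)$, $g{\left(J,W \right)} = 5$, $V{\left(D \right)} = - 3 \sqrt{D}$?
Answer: $601 + 252 \sqrt{5} \approx 1164.5$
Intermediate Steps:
$B = -20$ ($B = 5 + 5 \left(-5\right) = 5 - 25 = -20$)
$\left(B + 3 \left(2 + V{\left(5 \right)}\right)\right)^{2} = \left(-20 + 3 \left(2 - 3 \sqrt{5}\right)\right)^{2} = \left(-20 + \left(6 - 9 \sqrt{5}\right)\right)^{2} = \left(-14 - 9 \sqrt{5}\right)^{2}$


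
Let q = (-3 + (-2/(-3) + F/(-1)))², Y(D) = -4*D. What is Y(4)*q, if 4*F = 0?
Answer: -784/9 ≈ -87.111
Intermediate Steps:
F = 0 (F = (¼)*0 = 0)
q = 49/9 (q = (-3 + (-2/(-3) + 0/(-1)))² = (-3 + (-2*(-⅓) + 0*(-1)))² = (-3 + (⅔ + 0))² = (-3 + ⅔)² = (-7/3)² = 49/9 ≈ 5.4444)
Y(4)*q = -4*4*(49/9) = -16*49/9 = -784/9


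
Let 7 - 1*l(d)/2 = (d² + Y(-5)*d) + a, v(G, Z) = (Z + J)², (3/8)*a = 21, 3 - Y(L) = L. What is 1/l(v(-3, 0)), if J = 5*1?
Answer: -1/1748 ≈ -0.00057208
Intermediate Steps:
J = 5
Y(L) = 3 - L
a = 56 (a = (8/3)*21 = 56)
v(G, Z) = (5 + Z)² (v(G, Z) = (Z + 5)² = (5 + Z)²)
l(d) = -98 - 16*d - 2*d² (l(d) = 14 - 2*((d² + (3 - 1*(-5))*d) + 56) = 14 - 2*((d² + (3 + 5)*d) + 56) = 14 - 2*((d² + 8*d) + 56) = 14 - 2*(56 + d² + 8*d) = 14 + (-112 - 16*d - 2*d²) = -98 - 16*d - 2*d²)
1/l(v(-3, 0)) = 1/(-98 - 16*(5 + 0)² - 2*(5 + 0)⁴) = 1/(-98 - 16*5² - 2*(5²)²) = 1/(-98 - 16*25 - 2*25²) = 1/(-98 - 400 - 2*625) = 1/(-98 - 400 - 1250) = 1/(-1748) = -1/1748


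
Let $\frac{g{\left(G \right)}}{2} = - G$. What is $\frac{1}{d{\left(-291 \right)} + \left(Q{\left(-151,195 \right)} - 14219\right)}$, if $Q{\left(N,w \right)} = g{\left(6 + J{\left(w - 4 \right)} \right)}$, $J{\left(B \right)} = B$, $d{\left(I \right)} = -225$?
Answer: $- \frac{1}{14838} \approx -6.7395 \cdot 10^{-5}$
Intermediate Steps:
$g{\left(G \right)} = - 2 G$ ($g{\left(G \right)} = 2 \left(- G\right) = - 2 G$)
$Q{\left(N,w \right)} = -4 - 2 w$ ($Q{\left(N,w \right)} = - 2 \left(6 + \left(w - 4\right)\right) = - 2 \left(6 + \left(-4 + w\right)\right) = - 2 \left(2 + w\right) = -4 - 2 w$)
$\frac{1}{d{\left(-291 \right)} + \left(Q{\left(-151,195 \right)} - 14219\right)} = \frac{1}{-225 - 14613} = \frac{1}{-14838} = - \frac{1}{14838}$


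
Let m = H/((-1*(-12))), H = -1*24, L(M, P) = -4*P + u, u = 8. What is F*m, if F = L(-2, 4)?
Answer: 16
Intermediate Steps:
L(M, P) = 8 - 4*P (L(M, P) = -4*P + 8 = 8 - 4*P)
H = -24
F = -8 (F = 8 - 4*4 = 8 - 16 = -8)
m = -2 (m = -24/((-1*(-12))) = -24/12 = -24*1/12 = -2)
F*m = -8*(-2) = 16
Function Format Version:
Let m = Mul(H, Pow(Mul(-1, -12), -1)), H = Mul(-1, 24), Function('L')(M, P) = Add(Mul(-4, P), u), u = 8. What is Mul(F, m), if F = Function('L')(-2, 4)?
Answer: 16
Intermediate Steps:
Function('L')(M, P) = Add(8, Mul(-4, P)) (Function('L')(M, P) = Add(Mul(-4, P), 8) = Add(8, Mul(-4, P)))
H = -24
F = -8 (F = Add(8, Mul(-4, 4)) = Add(8, -16) = -8)
m = -2 (m = Mul(-24, Pow(Mul(-1, -12), -1)) = Mul(-24, Pow(12, -1)) = Mul(-24, Rational(1, 12)) = -2)
Mul(F, m) = Mul(-8, -2) = 16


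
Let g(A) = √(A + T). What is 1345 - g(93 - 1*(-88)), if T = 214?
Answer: 1345 - √395 ≈ 1325.1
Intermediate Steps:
g(A) = √(214 + A) (g(A) = √(A + 214) = √(214 + A))
1345 - g(93 - 1*(-88)) = 1345 - √(214 + (93 - 1*(-88))) = 1345 - √(214 + (93 + 88)) = 1345 - √(214 + 181) = 1345 - √395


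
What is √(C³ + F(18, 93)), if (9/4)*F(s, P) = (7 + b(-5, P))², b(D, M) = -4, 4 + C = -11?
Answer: I*√3371 ≈ 58.06*I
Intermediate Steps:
C = -15 (C = -4 - 11 = -15)
F(s, P) = 4 (F(s, P) = 4*(7 - 4)²/9 = (4/9)*3² = (4/9)*9 = 4)
√(C³ + F(18, 93)) = √((-15)³ + 4) = √(-3375 + 4) = √(-3371) = I*√3371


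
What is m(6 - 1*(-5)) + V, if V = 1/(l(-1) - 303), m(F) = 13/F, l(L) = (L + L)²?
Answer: 3876/3289 ≈ 1.1785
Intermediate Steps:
l(L) = 4*L² (l(L) = (2*L)² = 4*L²)
V = -1/299 (V = 1/(4*(-1)² - 303) = 1/(4*1 - 303) = 1/(4 - 303) = 1/(-299) = -1/299 ≈ -0.0033445)
m(6 - 1*(-5)) + V = 13/(6 - 1*(-5)) - 1/299 = 13/(6 + 5) - 1/299 = 13/11 - 1/299 = 3876/3289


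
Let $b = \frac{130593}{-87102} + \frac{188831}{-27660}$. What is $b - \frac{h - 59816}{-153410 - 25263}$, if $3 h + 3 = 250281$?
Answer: $- \frac{195958629793687}{23914798576020} \approx -8.194$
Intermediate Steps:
$h = 83426$ ($h = -1 + \frac{1}{3} \cdot 250281 = -1 + 83427 = 83426$)
$b = - \frac{1114431119}{133846740}$ ($b = 130593 \left(- \frac{1}{87102}\right) + 188831 \left(- \frac{1}{27660}\right) = - \frac{43531}{29034} - \frac{188831}{27660} = - \frac{1114431119}{133846740} \approx -8.3262$)
$b - \frac{h - 59816}{-153410 - 25263} = - \frac{1114431119}{133846740} - \frac{83426 - 59816}{-153410 - 25263} = - \frac{1114431119}{133846740} - \frac{23610}{-178673} = - \frac{1114431119}{133846740} - 23610 \left(- \frac{1}{178673}\right) = - \frac{1114431119}{133846740} - - \frac{23610}{178673} = - \frac{1114431119}{133846740} + \frac{23610}{178673} = - \frac{195958629793687}{23914798576020}$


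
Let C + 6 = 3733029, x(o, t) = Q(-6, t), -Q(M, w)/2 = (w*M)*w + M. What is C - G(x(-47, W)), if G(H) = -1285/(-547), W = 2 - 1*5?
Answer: 2041962296/547 ≈ 3.7330e+6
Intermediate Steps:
Q(M, w) = -2*M - 2*M*w**2 (Q(M, w) = -2*((w*M)*w + M) = -2*((M*w)*w + M) = -2*(M*w**2 + M) = -2*(M + M*w**2) = -2*M - 2*M*w**2)
W = -3 (W = 2 - 5 = -3)
x(o, t) = 12 + 12*t**2 (x(o, t) = -2*(-6)*(1 + t**2) = 12 + 12*t**2)
C = 3733023 (C = -6 + 3733029 = 3733023)
G(H) = 1285/547 (G(H) = -1285*(-1/547) = 1285/547)
C - G(x(-47, W)) = 3733023 - 1*1285/547 = 3733023 - 1285/547 = 2041962296/547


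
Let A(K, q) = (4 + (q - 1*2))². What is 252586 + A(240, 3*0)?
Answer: 252590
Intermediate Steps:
A(K, q) = (2 + q)² (A(K, q) = (4 + (q - 2))² = (4 + (-2 + q))² = (2 + q)²)
252586 + A(240, 3*0) = 252586 + (2 + 3*0)² = 252586 + (2 + 0)² = 252586 + 2² = 252586 + 4 = 252590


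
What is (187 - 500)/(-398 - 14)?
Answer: 313/412 ≈ 0.75971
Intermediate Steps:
(187 - 500)/(-398 - 14) = -313/(-412) = -313*(-1/412) = 313/412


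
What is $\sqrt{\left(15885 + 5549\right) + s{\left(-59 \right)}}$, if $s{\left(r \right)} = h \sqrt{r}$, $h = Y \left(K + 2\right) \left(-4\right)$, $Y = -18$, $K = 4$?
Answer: $\sqrt{21434 + 432 i \sqrt{59}} \approx 146.84 + 11.299 i$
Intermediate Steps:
$h = 432$ ($h = - 18 \left(4 + 2\right) \left(-4\right) = - 18 \cdot 6 \left(-4\right) = \left(-18\right) \left(-24\right) = 432$)
$s{\left(r \right)} = 432 \sqrt{r}$
$\sqrt{\left(15885 + 5549\right) + s{\left(-59 \right)}} = \sqrt{\left(15885 + 5549\right) + 432 \sqrt{-59}} = \sqrt{21434 + 432 i \sqrt{59}}$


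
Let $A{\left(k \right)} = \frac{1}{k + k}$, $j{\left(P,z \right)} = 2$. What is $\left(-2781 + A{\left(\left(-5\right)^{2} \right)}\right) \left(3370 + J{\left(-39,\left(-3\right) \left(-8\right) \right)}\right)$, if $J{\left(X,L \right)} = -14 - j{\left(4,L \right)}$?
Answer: $- \frac{233185173}{25} \approx -9.3274 \cdot 10^{6}$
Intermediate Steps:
$J{\left(X,L \right)} = -16$ ($J{\left(X,L \right)} = -14 - 2 = -16$)
$A{\left(k \right)} = \frac{1}{2 k}$
$\left(-2781 + A{\left(\left(-5\right)^{2} \right)}\right) \left(3370 + J{\left(-39,\left(-3\right) \left(-8\right) \right)}\right) = \left(-2781 + \frac{1}{2 \left(-5\right)^{2}}\right) \left(3370 - 16\right) = \left(-2781 + \frac{1}{2 \cdot 25}\right) 3354 = \left(-2781 + \frac{1}{2} \cdot \frac{1}{25}\right) 3354 = \left(-2781 + \frac{1}{50}\right) 3354 = \left(- \frac{139049}{50}\right) 3354 = - \frac{233185173}{25}$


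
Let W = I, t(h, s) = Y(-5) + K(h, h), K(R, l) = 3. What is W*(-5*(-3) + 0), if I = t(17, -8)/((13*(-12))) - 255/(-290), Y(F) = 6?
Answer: 18585/1508 ≈ 12.324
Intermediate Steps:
t(h, s) = 9 (t(h, s) = 6 + 3 = 9)
I = 1239/1508 (I = 9/((13*(-12))) - 255/(-290) = 9/(-156) - 255*(-1/290) = 9*(-1/156) + 51/58 = -3/52 + 51/58 = 1239/1508 ≈ 0.82162)
W = 1239/1508 ≈ 0.82162
W*(-5*(-3) + 0) = 1239*(-5*(-3) + 0)/1508 = 1239*(15 + 0)/1508 = (1239/1508)*15 = 18585/1508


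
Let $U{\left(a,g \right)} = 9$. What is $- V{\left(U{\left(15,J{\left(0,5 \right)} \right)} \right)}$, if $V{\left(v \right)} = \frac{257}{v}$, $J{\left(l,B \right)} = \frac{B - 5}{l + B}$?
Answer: $- \frac{257}{9} \approx -28.556$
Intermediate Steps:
$J{\left(l,B \right)} = \frac{-5 + B}{B + l}$
$- V{\left(U{\left(15,J{\left(0,5 \right)} \right)} \right)} = - \frac{257}{9}$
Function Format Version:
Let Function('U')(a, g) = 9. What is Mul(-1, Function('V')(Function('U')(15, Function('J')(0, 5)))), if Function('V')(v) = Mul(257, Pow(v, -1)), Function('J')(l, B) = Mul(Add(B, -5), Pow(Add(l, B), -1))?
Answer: Rational(-257, 9) ≈ -28.556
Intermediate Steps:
Function('J')(l, B) = Mul(Pow(Add(B, l), -1), Add(-5, B)) (Function('J')(l, B) = Mul(Add(-5, B), Pow(Add(B, l), -1)) = Mul(Pow(Add(B, l), -1), Add(-5, B)))
Mul(-1, Function('V')(Function('U')(15, Function('J')(0, 5)))) = Mul(-1, Mul(257, Pow(9, -1))) = Mul(-1, Mul(257, Rational(1, 9))) = Mul(-1, Rational(257, 9)) = Rational(-257, 9)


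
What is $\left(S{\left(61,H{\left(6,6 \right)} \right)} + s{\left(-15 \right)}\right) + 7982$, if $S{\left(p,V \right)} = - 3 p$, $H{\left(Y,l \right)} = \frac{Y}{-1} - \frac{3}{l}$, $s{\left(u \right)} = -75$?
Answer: $7724$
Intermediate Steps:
$H{\left(Y,l \right)} = - Y - \frac{3}{l}$ ($H{\left(Y,l \right)} = Y \left(-1\right) - \frac{3}{l} = - Y - \frac{3}{l}$)
$\left(S{\left(61,H{\left(6,6 \right)} \right)} + s{\left(-15 \right)}\right) + 7982 = \left(\left(-3\right) 61 - 75\right) + 7982 = \left(-183 - 75\right) + 7982 = -258 + 7982 = 7724$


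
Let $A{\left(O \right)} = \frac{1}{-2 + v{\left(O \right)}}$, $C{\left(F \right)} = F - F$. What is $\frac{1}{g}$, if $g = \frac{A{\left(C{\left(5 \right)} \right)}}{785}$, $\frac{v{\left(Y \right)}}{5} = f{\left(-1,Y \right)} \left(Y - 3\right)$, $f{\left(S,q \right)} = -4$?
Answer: $45530$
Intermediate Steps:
$C{\left(F \right)} = 0$
$v{\left(Y \right)} = 60 - 20 Y$ ($v{\left(Y \right)} = 5 \left(- 4 \left(Y - 3\right)\right) = 5 \left(- 4 \left(-3 + Y\right)\right) = 5 \left(12 - 4 Y\right) = 60 - 20 Y$)
$A{\left(O \right)} = \frac{1}{58 - 20 O}$ ($A{\left(O \right)} = \frac{1}{-2 - \left(-60 + 20 O\right)} = \frac{1}{58 - 20 O}$)
$g = \frac{1}{45530}$ ($g = \frac{\frac{1}{2} \frac{1}{29 - 0}}{785} = \frac{1}{2 \left(29 + 0\right)} \frac{1}{785} = \frac{1}{2 \cdot 29} \cdot \frac{1}{785} = \frac{1}{2} \cdot \frac{1}{29} \cdot \frac{1}{785} = \frac{1}{58} \cdot \frac{1}{785} = \frac{1}{45530} \approx 2.1964 \cdot 10^{-5}$)
$\frac{1}{g} = \frac{1}{\frac{1}{45530}} = 45530$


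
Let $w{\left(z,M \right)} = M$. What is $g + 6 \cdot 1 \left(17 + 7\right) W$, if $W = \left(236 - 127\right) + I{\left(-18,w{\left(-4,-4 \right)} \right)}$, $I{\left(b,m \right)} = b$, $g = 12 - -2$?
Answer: $13118$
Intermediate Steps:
$g = 14$ ($g = 12 + 2 = 14$)
$W = 91$ ($W = \left(236 - 127\right) - 18 = 109 - 18 = 91$)
$g + 6 \cdot 1 \left(17 + 7\right) W = 14 + 6 \cdot 1 \left(17 + 7\right) 91 = 14 + 6 \cdot 24 \cdot 91 = 14 + 144 \cdot 91 = 14 + 13104 = 13118$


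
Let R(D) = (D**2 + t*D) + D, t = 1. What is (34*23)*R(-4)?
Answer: 6256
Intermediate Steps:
R(D) = D**2 + 2*D (R(D) = (D**2 + 1*D) + D = (D**2 + D) + D = (D + D**2) + D = D**2 + 2*D)
(34*23)*R(-4) = (34*23)*(-4*(2 - 4)) = 782*(-4*(-2)) = 782*8 = 6256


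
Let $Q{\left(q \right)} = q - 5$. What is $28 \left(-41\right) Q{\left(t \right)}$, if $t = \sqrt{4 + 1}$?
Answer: $5740 - 1148 \sqrt{5} \approx 3173.0$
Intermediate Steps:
$t = \sqrt{5} \approx 2.2361$
$Q{\left(q \right)} = -5 + q$ ($Q{\left(q \right)} = q - 5 = -5 + q$)
$28 \left(-41\right) Q{\left(t \right)} = 28 \left(-41\right) \left(-5 + \sqrt{5}\right) = - 1148 \left(-5 + \sqrt{5}\right) = 5740 - 1148 \sqrt{5}$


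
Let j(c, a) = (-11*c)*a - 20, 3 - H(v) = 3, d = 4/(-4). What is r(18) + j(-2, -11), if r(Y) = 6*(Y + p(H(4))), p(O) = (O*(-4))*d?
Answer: -154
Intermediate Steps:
d = -1 (d = 4*(-¼) = -1)
H(v) = 0 (H(v) = 3 - 1*3 = 3 - 3 = 0)
p(O) = 4*O (p(O) = (O*(-4))*(-1) = -4*O*(-1) = 4*O)
j(c, a) = -20 - 11*a*c (j(c, a) = -11*a*c - 20 = -20 - 11*a*c)
r(Y) = 6*Y (r(Y) = 6*(Y + 4*0) = 6*(Y + 0) = 6*Y)
r(18) + j(-2, -11) = 6*18 + (-20 - 11*(-11)*(-2)) = 108 + (-20 - 242) = 108 - 262 = -154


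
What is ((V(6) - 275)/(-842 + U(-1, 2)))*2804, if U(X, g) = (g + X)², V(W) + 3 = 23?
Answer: 715020/841 ≈ 850.20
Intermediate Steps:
V(W) = 20 (V(W) = -3 + 23 = 20)
U(X, g) = (X + g)²
((V(6) - 275)/(-842 + U(-1, 2)))*2804 = ((20 - 275)/(-842 + (-1 + 2)²))*2804 = -255/(-842 + 1²)*2804 = -255/(-842 + 1)*2804 = -255/(-841)*2804 = -255*(-1/841)*2804 = (255/841)*2804 = 715020/841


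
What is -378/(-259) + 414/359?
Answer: 34704/13283 ≈ 2.6127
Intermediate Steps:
-378/(-259) + 414/359 = -378*(-1/259) + 414*(1/359) = 54/37 + 414/359 = 34704/13283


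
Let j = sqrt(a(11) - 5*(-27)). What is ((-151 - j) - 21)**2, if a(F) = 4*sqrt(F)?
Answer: (172 + sqrt(135 + 4*sqrt(11)))**2 ≈ 33921.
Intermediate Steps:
j = sqrt(135 + 4*sqrt(11)) (j = sqrt(4*sqrt(11) - 5*(-27)) = sqrt(4*sqrt(11) + 135) = sqrt(135 + 4*sqrt(11)) ≈ 12.176)
((-151 - j) - 21)**2 = ((-151 - sqrt(135 + 4*sqrt(11))) - 21)**2 = (-172 - sqrt(135 + 4*sqrt(11)))**2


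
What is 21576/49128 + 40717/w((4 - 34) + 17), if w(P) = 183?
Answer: 83512216/374601 ≈ 222.94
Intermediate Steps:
21576/49128 + 40717/w((4 - 34) + 17) = 21576/49128 + 40717/183 = 21576*(1/49128) + 40717*(1/183) = 899/2047 + 40717/183 = 83512216/374601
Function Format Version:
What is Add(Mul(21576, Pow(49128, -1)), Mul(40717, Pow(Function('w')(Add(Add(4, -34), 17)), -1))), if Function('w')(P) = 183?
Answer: Rational(83512216, 374601) ≈ 222.94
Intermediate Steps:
Add(Mul(21576, Pow(49128, -1)), Mul(40717, Pow(Function('w')(Add(Add(4, -34), 17)), -1))) = Add(Mul(21576, Pow(49128, -1)), Mul(40717, Pow(183, -1))) = Add(Mul(21576, Rational(1, 49128)), Mul(40717, Rational(1, 183))) = Add(Rational(899, 2047), Rational(40717, 183)) = Rational(83512216, 374601)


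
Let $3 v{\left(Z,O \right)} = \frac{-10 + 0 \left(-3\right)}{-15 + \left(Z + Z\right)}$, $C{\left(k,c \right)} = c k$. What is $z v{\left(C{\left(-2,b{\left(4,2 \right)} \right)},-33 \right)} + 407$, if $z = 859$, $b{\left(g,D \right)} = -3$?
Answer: $\frac{12253}{9} \approx 1361.4$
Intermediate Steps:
$v{\left(Z,O \right)} = - \frac{10}{3 \left(-15 + 2 Z\right)}$ ($v{\left(Z,O \right)} = \frac{\left(-10 + 0 \left(-3\right)\right) \frac{1}{-15 + \left(Z + Z\right)}}{3} = \frac{\left(-10 + 0\right) \frac{1}{-15 + 2 Z}}{3} = \frac{\left(-10\right) \frac{1}{-15 + 2 Z}}{3} = - \frac{10}{3 \left(-15 + 2 Z\right)}$)
$z v{\left(C{\left(-2,b{\left(4,2 \right)} \right)},-33 \right)} + 407 = 859 \left(- \frac{10}{-45 + 6 \left(\left(-3\right) \left(-2\right)\right)}\right) + 407 = 859 \left(- \frac{10}{-45 + 6 \cdot 6}\right) + 407 = 859 \left(- \frac{10}{-45 + 36}\right) + 407 = 859 \left(- \frac{10}{-9}\right) + 407 = 859 \left(\left(-10\right) \left(- \frac{1}{9}\right)\right) + 407 = 859 \cdot \frac{10}{9} + 407 = \frac{8590}{9} + 407 = \frac{12253}{9}$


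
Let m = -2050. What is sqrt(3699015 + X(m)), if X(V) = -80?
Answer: sqrt(3698935) ≈ 1923.3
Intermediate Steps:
sqrt(3699015 + X(m)) = sqrt(3699015 - 80) = sqrt(3698935)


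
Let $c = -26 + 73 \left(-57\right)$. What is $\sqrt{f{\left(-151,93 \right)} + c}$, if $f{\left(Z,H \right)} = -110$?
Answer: $i \sqrt{4297} \approx 65.552 i$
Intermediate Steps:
$c = -4187$ ($c = -26 - 4161 = -4187$)
$\sqrt{f{\left(-151,93 \right)} + c} = \sqrt{-110 - 4187} = \sqrt{-4297} = i \sqrt{4297}$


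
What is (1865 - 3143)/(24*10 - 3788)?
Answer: 639/1774 ≈ 0.36020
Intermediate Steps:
(1865 - 3143)/(24*10 - 3788) = -1278/(240 - 3788) = -1278/(-3548) = -1278*(-1/3548) = 639/1774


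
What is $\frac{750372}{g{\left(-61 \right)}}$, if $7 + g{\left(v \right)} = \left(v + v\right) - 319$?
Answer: $- \frac{26799}{16} \approx -1674.9$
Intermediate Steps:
$g{\left(v \right)} = -326 + 2 v$ ($g{\left(v \right)} = -7 + \left(\left(v + v\right) - 319\right) = -7 + \left(2 v - 319\right) = -7 + \left(-319 + 2 v\right) = -326 + 2 v$)
$\frac{750372}{g{\left(-61 \right)}} = \frac{750372}{-326 + 2 \left(-61\right)} = \frac{750372}{-326 - 122} = \frac{750372}{-448} = 750372 \left(- \frac{1}{448}\right) = - \frac{26799}{16}$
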